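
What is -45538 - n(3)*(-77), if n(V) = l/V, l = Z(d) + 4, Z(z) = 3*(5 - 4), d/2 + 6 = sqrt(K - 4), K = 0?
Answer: -136075/3 ≈ -45358.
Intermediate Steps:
d = -12 + 4*I (d = -12 + 2*sqrt(0 - 4) = -12 + 2*sqrt(-4) = -12 + 2*(2*I) = -12 + 4*I ≈ -12.0 + 4.0*I)
Z(z) = 3 (Z(z) = 3*1 = 3)
l = 7 (l = 3 + 4 = 7)
n(V) = 7/V
-45538 - n(3)*(-77) = -45538 - 7/3*(-77) = -45538 - 7*(1/3)*(-77) = -45538 - 7*(-77)/3 = -45538 - 1*(-539/3) = -45538 + 539/3 = -136075/3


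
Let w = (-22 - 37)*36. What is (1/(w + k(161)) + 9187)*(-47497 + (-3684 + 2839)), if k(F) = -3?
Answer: -314879613272/709 ≈ -4.4412e+8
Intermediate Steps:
w = -2124 (w = -59*36 = -2124)
(1/(w + k(161)) + 9187)*(-47497 + (-3684 + 2839)) = (1/(-2124 - 3) + 9187)*(-47497 + (-3684 + 2839)) = (1/(-2127) + 9187)*(-47497 - 845) = (-1/2127 + 9187)*(-48342) = (19540748/2127)*(-48342) = -314879613272/709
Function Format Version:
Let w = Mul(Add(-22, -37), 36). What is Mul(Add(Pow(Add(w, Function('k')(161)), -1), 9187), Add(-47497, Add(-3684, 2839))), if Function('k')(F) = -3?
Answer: Rational(-314879613272, 709) ≈ -4.4412e+8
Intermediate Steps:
w = -2124 (w = Mul(-59, 36) = -2124)
Mul(Add(Pow(Add(w, Function('k')(161)), -1), 9187), Add(-47497, Add(-3684, 2839))) = Mul(Add(Pow(Add(-2124, -3), -1), 9187), Add(-47497, Add(-3684, 2839))) = Mul(Add(Pow(-2127, -1), 9187), Add(-47497, -845)) = Mul(Add(Rational(-1, 2127), 9187), -48342) = Mul(Rational(19540748, 2127), -48342) = Rational(-314879613272, 709)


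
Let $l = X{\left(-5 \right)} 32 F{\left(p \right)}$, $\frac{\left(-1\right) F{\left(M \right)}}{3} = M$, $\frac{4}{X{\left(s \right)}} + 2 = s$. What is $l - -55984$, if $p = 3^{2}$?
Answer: $\frac{395344}{7} \approx 56478.0$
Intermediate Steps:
$p = 9$
$X{\left(s \right)} = \frac{4}{-2 + s}$
$F{\left(M \right)} = - 3 M$
$l = \frac{3456}{7}$ ($l = \frac{4}{-2 - 5} \cdot 32 \left(\left(-3\right) 9\right) = \frac{4}{-7} \cdot 32 \left(-27\right) = 4 \left(- \frac{1}{7}\right) 32 \left(-27\right) = \left(- \frac{4}{7}\right) 32 \left(-27\right) = \left(- \frac{128}{7}\right) \left(-27\right) = \frac{3456}{7} \approx 493.71$)
$l - -55984 = \frac{3456}{7} - -55984 = \frac{3456}{7} + 55984 = \frac{395344}{7}$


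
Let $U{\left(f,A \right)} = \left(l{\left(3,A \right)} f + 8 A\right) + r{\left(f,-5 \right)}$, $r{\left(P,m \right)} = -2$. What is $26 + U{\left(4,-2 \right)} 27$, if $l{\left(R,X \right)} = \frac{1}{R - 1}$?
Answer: $-406$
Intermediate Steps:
$l{\left(R,X \right)} = \frac{1}{-1 + R}$
$U{\left(f,A \right)} = -2 + \frac{f}{2} + 8 A$ ($U{\left(f,A \right)} = \left(\frac{f}{-1 + 3} + 8 A\right) - 2 = \left(\frac{f}{2} + 8 A\right) - 2 = -2 + \frac{f}{2} + 8 A$)
$26 + U{\left(4,-2 \right)} 27 = 26 + \left(-2 + \frac{1}{2} \cdot 4 + 8 \left(-2\right)\right) 27 = 26 + \left(-2 + 2 - 16\right) 27 = 26 - 432 = -406$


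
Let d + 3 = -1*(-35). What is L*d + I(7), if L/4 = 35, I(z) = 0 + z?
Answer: 4487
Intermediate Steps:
d = 32 (d = -3 - 1*(-35) = -3 + 35 = 32)
I(z) = z
L = 140 (L = 4*35 = 140)
L*d + I(7) = 140*32 + 7 = 4480 + 7 = 4487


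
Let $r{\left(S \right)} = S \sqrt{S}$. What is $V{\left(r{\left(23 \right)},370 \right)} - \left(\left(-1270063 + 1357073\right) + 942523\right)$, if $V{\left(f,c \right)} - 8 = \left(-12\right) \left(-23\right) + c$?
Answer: $-1028879$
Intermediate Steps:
$r{\left(S \right)} = S^{\frac{3}{2}}$
$V{\left(f,c \right)} = 284 + c$ ($V{\left(f,c \right)} = 8 + \left(\left(-12\right) \left(-23\right) + c\right) = 8 + \left(276 + c\right) = 284 + c$)
$V{\left(r{\left(23 \right)},370 \right)} - \left(\left(-1270063 + 1357073\right) + 942523\right) = \left(284 + 370\right) - \left(\left(-1270063 + 1357073\right) + 942523\right) = 654 - \left(87010 + 942523\right) = 654 - 1029533 = -1028879$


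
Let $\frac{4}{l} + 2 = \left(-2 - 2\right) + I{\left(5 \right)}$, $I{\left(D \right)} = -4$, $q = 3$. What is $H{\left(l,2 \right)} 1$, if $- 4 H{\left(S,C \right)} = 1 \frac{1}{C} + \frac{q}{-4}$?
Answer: $\frac{1}{16} \approx 0.0625$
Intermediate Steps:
$l = - \frac{2}{5}$ ($l = \frac{4}{-2 - 8} = \frac{4}{-10} = 4 \left(- \frac{1}{10}\right) = - \frac{2}{5} \approx -0.4$)
$H{\left(S,C \right)} = \frac{3}{16} - \frac{1}{4 C}$ ($H{\left(S,C \right)} = - \frac{1 \frac{1}{C} + \frac{3}{-4}}{4} = - \frac{\frac{1}{C} + 3 \left(- \frac{1}{4}\right)}{4} = - \frac{\frac{1}{C} - \frac{3}{4}}{4} = - \frac{- \frac{3}{4} + \frac{1}{C}}{4} = \frac{3}{16} - \frac{1}{4 C}$)
$H{\left(l,2 \right)} 1 = \frac{-4 + 3 \cdot 2}{16 \cdot 2} \cdot 1 = \frac{1}{16} \cdot \frac{1}{2} \left(-4 + 6\right) 1 = \frac{1}{16} \cdot \frac{1}{2} \cdot 2 \cdot 1 = \frac{1}{16} \cdot 1 = \frac{1}{16}$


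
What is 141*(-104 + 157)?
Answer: 7473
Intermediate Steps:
141*(-104 + 157) = 141*53 = 7473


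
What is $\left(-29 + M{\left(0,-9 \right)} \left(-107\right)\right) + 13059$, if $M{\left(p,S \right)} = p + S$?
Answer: $13993$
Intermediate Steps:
$M{\left(p,S \right)} = S + p$
$\left(-29 + M{\left(0,-9 \right)} \left(-107\right)\right) + 13059 = \left(-29 + \left(-9 + 0\right) \left(-107\right)\right) + 13059 = \left(-29 - -963\right) + 13059 = \left(-29 + 963\right) + 13059 = 934 + 13059 = 13993$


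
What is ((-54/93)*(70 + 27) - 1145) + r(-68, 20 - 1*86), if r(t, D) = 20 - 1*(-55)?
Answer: -34916/31 ≈ -1126.3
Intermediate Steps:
r(t, D) = 75 (r(t, D) = 20 + 55 = 75)
((-54/93)*(70 + 27) - 1145) + r(-68, 20 - 1*86) = ((-54/93)*(70 + 27) - 1145) + 75 = (-54*1/93*97 - 1145) + 75 = (-18/31*97 - 1145) + 75 = (-1746/31 - 1145) + 75 = -37241/31 + 75 = -34916/31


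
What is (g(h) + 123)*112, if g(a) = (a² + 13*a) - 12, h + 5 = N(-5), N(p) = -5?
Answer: 9072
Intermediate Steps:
h = -10 (h = -5 - 5 = -10)
g(a) = -12 + a² + 13*a
(g(h) + 123)*112 = ((-12 + (-10)² + 13*(-10)) + 123)*112 = ((-12 + 100 - 130) + 123)*112 = (-42 + 123)*112 = 81*112 = 9072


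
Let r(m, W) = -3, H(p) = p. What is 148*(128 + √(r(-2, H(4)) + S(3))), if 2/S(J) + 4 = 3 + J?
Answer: 18944 + 148*I*√2 ≈ 18944.0 + 209.3*I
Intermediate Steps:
S(J) = 2/(-1 + J) (S(J) = 2/(-4 + (3 + J)) = 2/(-1 + J))
148*(128 + √(r(-2, H(4)) + S(3))) = 148*(128 + √(-3 + 2/(-1 + 3))) = 148*(128 + √(-3 + 2/2)) = 148*(128 + √(-3 + 2*(½))) = 148*(128 + √(-3 + 1)) = 148*(128 + √(-2)) = 148*(128 + I*√2) = 18944 + 148*I*√2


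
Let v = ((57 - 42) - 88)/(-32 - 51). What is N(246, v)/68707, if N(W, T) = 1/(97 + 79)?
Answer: 1/12092432 ≈ 8.2696e-8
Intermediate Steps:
v = 73/83 (v = (15 - 88)/(-83) = -73*(-1/83) = 73/83 ≈ 0.87952)
N(W, T) = 1/176
N(246, v)/68707 = (1/176)/68707 = (1/176)*(1/68707) = 1/12092432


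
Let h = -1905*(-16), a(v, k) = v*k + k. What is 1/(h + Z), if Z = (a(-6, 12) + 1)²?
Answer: 1/33961 ≈ 2.9446e-5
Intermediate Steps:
a(v, k) = k + k*v (a(v, k) = k*v + k = k + k*v)
h = 30480
Z = 3481 (Z = (12*(1 - 6) + 1)² = (12*(-5) + 1)² = (-60 + 1)² = (-59)² = 3481)
1/(h + Z) = 1/(30480 + 3481) = 1/33961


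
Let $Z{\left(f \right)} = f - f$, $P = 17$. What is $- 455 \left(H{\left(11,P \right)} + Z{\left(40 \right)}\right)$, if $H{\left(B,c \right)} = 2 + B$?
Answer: $-5915$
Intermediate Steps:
$Z{\left(f \right)} = 0$
$- 455 \left(H{\left(11,P \right)} + Z{\left(40 \right)}\right) = - 455 \left(\left(2 + 11\right) + 0\right) = - 455 \left(13 + 0\right) = \left(-455\right) 13 = -5915$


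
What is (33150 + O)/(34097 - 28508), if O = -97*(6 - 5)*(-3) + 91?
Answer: 33532/5589 ≈ 5.9996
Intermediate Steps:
O = 382 (O = -97*(-3) + 91 = 291 + 91 = 382)
(33150 + O)/(34097 - 28508) = (33150 + 382)/(34097 - 28508) = 33532/5589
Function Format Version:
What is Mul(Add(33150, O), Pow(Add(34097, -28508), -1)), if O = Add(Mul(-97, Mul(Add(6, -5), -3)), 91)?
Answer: Rational(33532, 5589) ≈ 5.9996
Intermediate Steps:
O = 382 (O = Add(Mul(-97, Mul(1, -3)), 91) = Add(Mul(-97, -3), 91) = Add(291, 91) = 382)
Mul(Add(33150, O), Pow(Add(34097, -28508), -1)) = Mul(Add(33150, 382), Pow(Add(34097, -28508), -1)) = Mul(33532, Pow(5589, -1)) = Mul(33532, Rational(1, 5589)) = Rational(33532, 5589)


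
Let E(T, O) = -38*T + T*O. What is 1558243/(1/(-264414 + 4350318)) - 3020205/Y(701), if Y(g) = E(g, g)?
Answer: 986355872859926177/154921 ≈ 6.3668e+12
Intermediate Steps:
E(T, O) = -38*T + O*T
Y(g) = g*(-38 + g)
1558243/(1/(-264414 + 4350318)) - 3020205/Y(701) = 1558243/(1/(-264414 + 4350318)) - 3020205*1/(701*(-38 + 701)) = 1558243/(1/4085904) - 3020205/(701*663) = 1558243/(1/4085904) - 3020205/464763 = 1558243*4085904 - 3020205*1/464763 = 6366831306672 - 1006735/154921 = 986355872859926177/154921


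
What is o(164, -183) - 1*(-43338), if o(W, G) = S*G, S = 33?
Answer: 37299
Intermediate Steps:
o(W, G) = 33*G
o(164, -183) - 1*(-43338) = 33*(-183) - 1*(-43338) = -6039 + 43338 = 37299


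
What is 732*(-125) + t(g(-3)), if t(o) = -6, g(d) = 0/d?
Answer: -91506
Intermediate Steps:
g(d) = 0
732*(-125) + t(g(-3)) = 732*(-125) - 6 = -91500 - 6 = -91506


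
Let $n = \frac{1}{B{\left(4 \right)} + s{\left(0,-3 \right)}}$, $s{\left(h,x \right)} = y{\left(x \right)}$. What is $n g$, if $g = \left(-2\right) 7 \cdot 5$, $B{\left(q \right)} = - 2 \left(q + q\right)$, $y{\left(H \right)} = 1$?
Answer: $\frac{14}{3} \approx 4.6667$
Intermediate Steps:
$s{\left(h,x \right)} = 1$
$B{\left(q \right)} = - 4 q$ ($B{\left(q \right)} = - 2 \cdot 2 q = - 4 q$)
$g = -70$ ($g = \left(-14\right) 5 = -70$)
$n = - \frac{1}{15}$ ($n = \frac{1}{\left(-4\right) 4 + 1} = \frac{1}{-16 + 1} = \frac{1}{-15} = - \frac{1}{15} \approx -0.066667$)
$n g = \left(- \frac{1}{15}\right) \left(-70\right) = \frac{14}{3}$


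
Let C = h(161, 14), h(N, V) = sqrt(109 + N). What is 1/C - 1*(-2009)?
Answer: 2009 + sqrt(30)/90 ≈ 2009.1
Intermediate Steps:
C = 3*sqrt(30) (C = sqrt(109 + 161) = sqrt(270) = 3*sqrt(30) ≈ 16.432)
1/C - 1*(-2009) = 1/(3*sqrt(30)) - 1*(-2009) = sqrt(30)/90 + 2009 = 2009 + sqrt(30)/90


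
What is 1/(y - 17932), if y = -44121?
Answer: -1/62053 ≈ -1.6115e-5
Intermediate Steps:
1/(y - 17932) = 1/(-44121 - 17932) = 1/(-62053) = -1/62053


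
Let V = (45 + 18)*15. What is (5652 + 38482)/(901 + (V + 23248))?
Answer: 22067/12547 ≈ 1.7587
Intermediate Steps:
V = 945 (V = 63*15 = 945)
(5652 + 38482)/(901 + (V + 23248)) = (5652 + 38482)/(901 + (945 + 23248)) = 44134/(901 + 24193) = 44134/25094 = 44134*(1/25094) = 22067/12547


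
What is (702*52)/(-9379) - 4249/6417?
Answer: -274097539/60185043 ≈ -4.5542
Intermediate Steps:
(702*52)/(-9379) - 4249/6417 = 36504*(-1/9379) - 4249*1/6417 = -36504/9379 - 4249/6417 = -274097539/60185043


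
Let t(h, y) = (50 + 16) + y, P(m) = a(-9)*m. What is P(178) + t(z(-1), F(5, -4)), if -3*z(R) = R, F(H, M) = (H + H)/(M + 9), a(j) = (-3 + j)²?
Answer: 25700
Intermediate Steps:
F(H, M) = 2*H/(9 + M) (F(H, M) = (2*H)/(9 + M) = 2*H/(9 + M))
z(R) = -R/3
P(m) = 144*m (P(m) = (-3 - 9)²*m = (-12)²*m = 144*m)
t(h, y) = 66 + y
P(178) + t(z(-1), F(5, -4)) = 144*178 + (66 + 2*5/(9 - 4)) = 25632 + (66 + 2*5/5) = 25632 + (66 + 2*5*(⅕)) = 25632 + (66 + 2) = 25632 + 68 = 25700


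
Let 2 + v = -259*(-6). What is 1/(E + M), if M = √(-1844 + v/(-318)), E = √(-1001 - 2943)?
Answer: -159*I/(2*√11685387 + 318*√986) ≈ -0.0094518*I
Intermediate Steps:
v = 1552 (v = -2 - 259*(-6) = -2 + 1554 = 1552)
E = 2*I*√986 (E = √(-3944) = 2*I*√986 ≈ 62.801*I)
M = 2*I*√11685387/159 (M = √(-1844 + 1552/(-318)) = √(-1844 + 1552*(-1/318)) = √(-1844 - 776/159) = √(-293972/159) = 2*I*√11685387/159 ≈ 42.999*I)
1/(E + M) = 1/(2*I*√986 + 2*I*√11685387/159)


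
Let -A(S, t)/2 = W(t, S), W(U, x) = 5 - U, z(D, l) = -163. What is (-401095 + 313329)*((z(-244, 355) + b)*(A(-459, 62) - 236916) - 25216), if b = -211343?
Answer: -4395761742096536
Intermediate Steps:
A(S, t) = -10 + 2*t (A(S, t) = -2*(5 - t) = -10 + 2*t)
(-401095 + 313329)*((z(-244, 355) + b)*(A(-459, 62) - 236916) - 25216) = (-401095 + 313329)*((-163 - 211343)*((-10 + 2*62) - 236916) - 25216) = -87766*(-211506*((-10 + 124) - 236916) - 25216) = -87766*(-211506*(114 - 236916) - 25216) = -87766*(-211506*(-236802) - 25216) = -87766*(50085043812 - 25216) = -87766*50085018596 = -4395761742096536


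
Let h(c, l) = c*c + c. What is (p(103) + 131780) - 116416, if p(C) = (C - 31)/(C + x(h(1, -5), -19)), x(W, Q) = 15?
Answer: 906512/59 ≈ 15365.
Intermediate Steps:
h(c, l) = c + c**2 (h(c, l) = c**2 + c = c + c**2)
p(C) = (-31 + C)/(15 + C) (p(C) = (C - 31)/(C + 15) = (-31 + C)/(15 + C))
(p(103) + 131780) - 116416 = ((-31 + 103)/(15 + 103) + 131780) - 116416 = (72/118 + 131780) - 116416 = ((1/118)*72 + 131780) - 116416 = (36/59 + 131780) - 116416 = 7775056/59 - 116416 = 906512/59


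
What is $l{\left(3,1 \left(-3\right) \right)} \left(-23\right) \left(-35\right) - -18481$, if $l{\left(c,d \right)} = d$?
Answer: $16066$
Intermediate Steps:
$l{\left(3,1 \left(-3\right) \right)} \left(-23\right) \left(-35\right) - -18481 = 1 \left(-3\right) \left(-23\right) \left(-35\right) - -18481 = \left(-3\right) \left(-23\right) \left(-35\right) + 18481 = 69 \left(-35\right) + 18481 = -2415 + 18481 = 16066$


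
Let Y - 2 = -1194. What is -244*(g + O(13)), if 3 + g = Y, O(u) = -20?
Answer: 296460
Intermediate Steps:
Y = -1192 (Y = 2 - 1194 = -1192)
g = -1195 (g = -3 - 1192 = -1195)
-244*(g + O(13)) = -244*(-1195 - 20) = -244*(-1215) = 296460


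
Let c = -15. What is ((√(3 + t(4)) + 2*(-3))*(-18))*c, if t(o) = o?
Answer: -1620 + 270*√7 ≈ -905.65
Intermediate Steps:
((√(3 + t(4)) + 2*(-3))*(-18))*c = ((√(3 + 4) + 2*(-3))*(-18))*(-15) = ((√7 - 6)*(-18))*(-15) = ((-6 + √7)*(-18))*(-15) = (108 - 18*√7)*(-15) = -1620 + 270*√7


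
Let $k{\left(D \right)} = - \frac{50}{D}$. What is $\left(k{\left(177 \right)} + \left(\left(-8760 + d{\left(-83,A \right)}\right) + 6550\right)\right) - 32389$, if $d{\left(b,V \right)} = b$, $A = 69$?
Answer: $- \frac{6138764}{177} \approx -34682.0$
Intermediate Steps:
$\left(k{\left(177 \right)} + \left(\left(-8760 + d{\left(-83,A \right)}\right) + 6550\right)\right) - 32389 = \left(- \frac{50}{177} + \left(\left(-8760 - 83\right) + 6550\right)\right) - 32389 = \left(\left(-50\right) \frac{1}{177} + \left(-8843 + 6550\right)\right) - 32389 = \left(- \frac{50}{177} - 2293\right) - 32389 = - \frac{405911}{177} - 32389 = - \frac{6138764}{177}$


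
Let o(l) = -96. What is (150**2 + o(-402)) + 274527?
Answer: 296931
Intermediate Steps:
(150**2 + o(-402)) + 274527 = (150**2 - 96) + 274527 = (22500 - 96) + 274527 = 22404 + 274527 = 296931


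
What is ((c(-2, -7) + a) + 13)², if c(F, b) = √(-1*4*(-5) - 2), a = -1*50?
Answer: 1387 - 222*√2 ≈ 1073.0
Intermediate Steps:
a = -50
c(F, b) = 3*√2 (c(F, b) = √(-4*(-5) - 2) = √(20 - 2) = √18 = 3*√2)
((c(-2, -7) + a) + 13)² = ((3*√2 - 50) + 13)² = ((-50 + 3*√2) + 13)² = (-37 + 3*√2)²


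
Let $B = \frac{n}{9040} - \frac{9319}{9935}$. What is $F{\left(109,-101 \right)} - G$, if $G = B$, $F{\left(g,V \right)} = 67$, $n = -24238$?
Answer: $\frac{634247909}{8981240} \approx 70.619$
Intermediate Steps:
$B = - \frac{32504829}{8981240}$ ($B = - \frac{24238}{9040} - \frac{9319}{9935} = \left(-24238\right) \frac{1}{9040} - \frac{9319}{9935} = - \frac{12119}{4520} - \frac{9319}{9935} = - \frac{32504829}{8981240} \approx -3.6192$)
$G = - \frac{32504829}{8981240} \approx -3.6192$
$F{\left(109,-101 \right)} - G = 67 - - \frac{32504829}{8981240} = 67 + \frac{32504829}{8981240} = \frac{634247909}{8981240}$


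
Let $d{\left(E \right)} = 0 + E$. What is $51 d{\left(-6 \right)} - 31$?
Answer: $-337$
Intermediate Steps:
$d{\left(E \right)} = E$
$51 d{\left(-6 \right)} - 31 = 51 \left(-6\right) - 31 = -306 - 31 = -337$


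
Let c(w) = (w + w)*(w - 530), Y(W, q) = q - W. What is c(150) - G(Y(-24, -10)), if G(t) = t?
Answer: -114014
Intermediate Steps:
c(w) = 2*w*(-530 + w) (c(w) = (2*w)*(-530 + w) = 2*w*(-530 + w))
c(150) - G(Y(-24, -10)) = 2*150*(-530 + 150) - (-10 - 1*(-24)) = 2*150*(-380) - (-10 + 24) = -114000 - 1*14 = -114000 - 14 = -114014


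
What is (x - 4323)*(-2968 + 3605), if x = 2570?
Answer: -1116661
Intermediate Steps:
(x - 4323)*(-2968 + 3605) = (2570 - 4323)*(-2968 + 3605) = -1753*637 = -1116661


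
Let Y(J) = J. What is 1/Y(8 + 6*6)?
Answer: 1/44 ≈ 0.022727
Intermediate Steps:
1/Y(8 + 6*6) = 1/(8 + 6*6) = 1/(8 + 36) = 1/44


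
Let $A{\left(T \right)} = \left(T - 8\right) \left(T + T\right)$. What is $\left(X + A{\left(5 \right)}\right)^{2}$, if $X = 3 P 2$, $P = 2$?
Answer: $324$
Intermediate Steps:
$A{\left(T \right)} = 2 T \left(-8 + T\right)$ ($A{\left(T \right)} = \left(-8 + T\right) 2 T = 2 T \left(-8 + T\right)$)
$X = 12$ ($X = 3 \cdot 2 \cdot 2 = 6 \cdot 2 = 12$)
$\left(X + A{\left(5 \right)}\right)^{2} = \left(12 + 2 \cdot 5 \left(-8 + 5\right)\right)^{2} = \left(12 + 2 \cdot 5 \left(-3\right)\right)^{2} = \left(12 - 30\right)^{2} = \left(-18\right)^{2} = 324$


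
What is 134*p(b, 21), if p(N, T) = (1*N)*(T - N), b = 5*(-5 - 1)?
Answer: -205020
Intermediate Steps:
b = -30 (b = 5*(-6) = -30)
p(N, T) = N*(T - N)
134*p(b, 21) = 134*(-30*(21 - 1*(-30))) = 134*(-30*(21 + 30)) = 134*(-30*51) = 134*(-1530) = -205020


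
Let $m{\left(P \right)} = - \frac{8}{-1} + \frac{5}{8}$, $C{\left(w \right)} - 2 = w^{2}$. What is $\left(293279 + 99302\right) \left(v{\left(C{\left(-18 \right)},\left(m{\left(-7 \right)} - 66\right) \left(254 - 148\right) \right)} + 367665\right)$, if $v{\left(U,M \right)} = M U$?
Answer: $- \frac{1268025245151}{2} \approx -6.3401 \cdot 10^{11}$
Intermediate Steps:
$C{\left(w \right)} = 2 + w^{2}$
$m{\left(P \right)} = \frac{69}{8}$ ($m{\left(P \right)} = \left(-8\right) \left(-1\right) + 5 \cdot \frac{1}{8} = 8 + \frac{5}{8} = \frac{69}{8}$)
$\left(293279 + 99302\right) \left(v{\left(C{\left(-18 \right)},\left(m{\left(-7 \right)} - 66\right) \left(254 - 148\right) \right)} + 367665\right) = \left(293279 + 99302\right) \left(\left(\frac{69}{8} - 66\right) \left(254 - 148\right) \left(2 + \left(-18\right)^{2}\right) + 367665\right) = 392581 \left(\left(- \frac{459}{8}\right) 106 \left(2 + 324\right) + 367665\right) = 392581 \left(\left(- \frac{24327}{4}\right) 326 + 367665\right) = 392581 \left(- \frac{3965301}{2} + 367665\right) = 392581 \left(- \frac{3229971}{2}\right) = - \frac{1268025245151}{2}$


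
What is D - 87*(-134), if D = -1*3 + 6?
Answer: 11661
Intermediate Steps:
D = 3 (D = -3 + 6 = 3)
D - 87*(-134) = 3 - 87*(-134) = 3 + 11658 = 11661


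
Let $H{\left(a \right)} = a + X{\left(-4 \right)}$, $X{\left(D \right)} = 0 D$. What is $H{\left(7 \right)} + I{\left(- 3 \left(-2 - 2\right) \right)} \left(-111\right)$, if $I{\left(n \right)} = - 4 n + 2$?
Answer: $5113$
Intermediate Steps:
$X{\left(D \right)} = 0$
$H{\left(a \right)} = a$ ($H{\left(a \right)} = a + 0 = a$)
$I{\left(n \right)} = 2 - 4 n$
$H{\left(7 \right)} + I{\left(- 3 \left(-2 - 2\right) \right)} \left(-111\right) = 7 + \left(2 - 4 \left(- 3 \left(-2 - 2\right)\right)\right) \left(-111\right) = 7 + \left(2 - 4 \left(\left(-3\right) \left(-4\right)\right)\right) \left(-111\right) = 7 + \left(2 - 48\right) \left(-111\right) = 7 - -5106 = 7 + 5106 = 5113$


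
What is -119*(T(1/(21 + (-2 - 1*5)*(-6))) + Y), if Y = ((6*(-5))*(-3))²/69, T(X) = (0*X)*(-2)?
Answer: -321300/23 ≈ -13970.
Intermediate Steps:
T(X) = 0 (T(X) = 0*(-2) = 0)
Y = 2700/23 (Y = (-30*(-3))²*(1/69) = 90²*(1/69) = 8100*(1/69) = 2700/23 ≈ 117.39)
-119*(T(1/(21 + (-2 - 1*5)*(-6))) + Y) = -119*(0 + 2700/23) = -119*2700/23 = -321300/23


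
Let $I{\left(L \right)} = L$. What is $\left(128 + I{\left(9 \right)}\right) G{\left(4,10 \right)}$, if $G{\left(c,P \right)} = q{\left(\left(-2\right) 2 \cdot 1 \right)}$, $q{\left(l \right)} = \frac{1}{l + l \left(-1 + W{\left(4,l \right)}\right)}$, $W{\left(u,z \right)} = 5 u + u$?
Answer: $- \frac{137}{96} \approx -1.4271$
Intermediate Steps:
$W{\left(u,z \right)} = 6 u$
$q{\left(l \right)} = \frac{1}{24 l}$ ($q{\left(l \right)} = \frac{1}{l + l \left(-1 + 6 \cdot 4\right)} = \frac{1}{l + l \left(-1 + 24\right)} = \frac{1}{l + l 23} = \frac{1}{l + 23 l} = \frac{1}{24 l}$)
$G{\left(c,P \right)} = - \frac{1}{96}$ ($G{\left(c,P \right)} = \frac{1}{24 \left(-2\right) 2 \cdot 1} = \frac{1}{24 \left(\left(-4\right) 1\right)} = \frac{1}{24 \left(-4\right)} = \frac{1}{24} \left(- \frac{1}{4}\right) = - \frac{1}{96}$)
$\left(128 + I{\left(9 \right)}\right) G{\left(4,10 \right)} = \left(128 + 9\right) \left(- \frac{1}{96}\right) = 137 \left(- \frac{1}{96}\right) = - \frac{137}{96}$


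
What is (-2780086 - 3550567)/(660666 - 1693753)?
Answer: 6330653/1033087 ≈ 6.1279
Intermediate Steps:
(-2780086 - 3550567)/(660666 - 1693753) = -6330653/(-1033087) = -6330653*(-1/1033087) = 6330653/1033087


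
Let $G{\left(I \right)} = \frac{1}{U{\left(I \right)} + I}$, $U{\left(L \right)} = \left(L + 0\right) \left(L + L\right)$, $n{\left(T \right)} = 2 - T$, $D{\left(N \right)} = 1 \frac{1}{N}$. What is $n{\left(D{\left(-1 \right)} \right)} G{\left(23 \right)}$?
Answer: $\frac{3}{1081} \approx 0.0027752$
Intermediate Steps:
$D{\left(N \right)} = \frac{1}{N}$
$U{\left(L \right)} = 2 L^{2}$ ($U{\left(L \right)} = L 2 L = 2 L^{2}$)
$G{\left(I \right)} = \frac{1}{I + 2 I^{2}}$ ($G{\left(I \right)} = \frac{1}{2 I^{2} + I} = \frac{1}{I + 2 I^{2}}$)
$n{\left(D{\left(-1 \right)} \right)} G{\left(23 \right)} = \left(2 - \frac{1}{-1}\right) \frac{1}{23 \left(1 + 2 \cdot 23\right)} = \left(2 - -1\right) \frac{1}{23 \left(1 + 46\right)} = \left(2 + 1\right) \frac{1}{23 \cdot 47} = 3 \cdot \frac{1}{23} \cdot \frac{1}{47} = 3 \cdot \frac{1}{1081} = \frac{3}{1081}$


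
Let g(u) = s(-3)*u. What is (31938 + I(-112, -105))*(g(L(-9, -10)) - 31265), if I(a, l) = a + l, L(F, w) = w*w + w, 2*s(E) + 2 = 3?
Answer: -990329620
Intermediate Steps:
s(E) = 1/2 (s(E) = -1 + (1/2)*3 = -1 + 3/2 = 1/2)
L(F, w) = w + w**2 (L(F, w) = w**2 + w = w + w**2)
g(u) = u/2
(31938 + I(-112, -105))*(g(L(-9, -10)) - 31265) = (31938 + (-112 - 105))*((-10*(1 - 10))/2 - 31265) = (31938 - 217)*((-10*(-9))/2 - 31265) = 31721*((1/2)*90 - 31265) = 31721*(45 - 31265) = 31721*(-31220) = -990329620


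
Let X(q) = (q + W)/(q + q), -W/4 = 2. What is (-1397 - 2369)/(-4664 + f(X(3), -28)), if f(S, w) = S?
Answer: 22596/27989 ≈ 0.80732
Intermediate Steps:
W = -8 (W = -4*2 = -8)
X(q) = (-8 + q)/(2*q) (X(q) = (q - 8)/(q + q) = (-8 + q)/((2*q)) = (-8 + q)*(1/(2*q)) = (-8 + q)/(2*q))
(-1397 - 2369)/(-4664 + f(X(3), -28)) = (-1397 - 2369)/(-4664 + (½)*(-8 + 3)/3) = -3766/(-4664 + (½)*(⅓)*(-5)) = -3766/(-4664 - ⅚) = -3766/(-27989/6) = -3766*(-6/27989) = 22596/27989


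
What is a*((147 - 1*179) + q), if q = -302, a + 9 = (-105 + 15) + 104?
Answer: -1670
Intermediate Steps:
a = 5 (a = -9 + ((-105 + 15) + 104) = -9 + (-90 + 104) = -9 + 14 = 5)
a*((147 - 1*179) + q) = 5*((147 - 1*179) - 302) = 5*((147 - 179) - 302) = 5*(-32 - 302) = 5*(-334) = -1670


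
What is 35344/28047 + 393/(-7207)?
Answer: 243701737/202134729 ≈ 1.2056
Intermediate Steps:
35344/28047 + 393/(-7207) = 35344*(1/28047) + 393*(-1/7207) = 35344/28047 - 393/7207 = 243701737/202134729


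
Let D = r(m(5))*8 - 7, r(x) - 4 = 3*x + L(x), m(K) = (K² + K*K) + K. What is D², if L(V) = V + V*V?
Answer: 675220225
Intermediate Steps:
L(V) = V + V²
m(K) = K + 2*K² (m(K) = (K² + K²) + K = 2*K² + K = K + 2*K²)
r(x) = 4 + 3*x + x*(1 + x) (r(x) = 4 + (3*x + x*(1 + x)) = 4 + 3*x + x*(1 + x))
D = 25985 (D = (4 + (5*(1 + 2*5))² + 4*(5*(1 + 2*5)))*8 - 7 = (4 + (5*(1 + 10))² + 4*(5*(1 + 10)))*8 - 7 = (4 + (5*11)² + 4*(5*11))*8 - 7 = (4 + 55² + 4*55)*8 - 7 = (4 + 3025 + 220)*8 - 7 = 3249*8 - 7 = 25992 - 7 = 25985)
D² = 25985² = 675220225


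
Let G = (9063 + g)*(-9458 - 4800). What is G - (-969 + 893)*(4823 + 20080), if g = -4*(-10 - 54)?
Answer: -130977674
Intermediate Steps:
g = 256 (g = -4*(-64) = 256)
G = -132870302 (G = (9063 + 256)*(-9458 - 4800) = 9319*(-14258) = -132870302)
G - (-969 + 893)*(4823 + 20080) = -132870302 - (-969 + 893)*(4823 + 20080) = -132870302 - (-76)*24903 = -132870302 - 1*(-1892628) = -132870302 + 1892628 = -130977674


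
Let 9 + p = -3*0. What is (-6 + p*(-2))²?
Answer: 144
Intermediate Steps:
p = -9 (p = -9 - 3*0 = -9 + 0 = -9)
(-6 + p*(-2))² = (-6 - 9*(-2))² = (-6 + 18)² = 12² = 144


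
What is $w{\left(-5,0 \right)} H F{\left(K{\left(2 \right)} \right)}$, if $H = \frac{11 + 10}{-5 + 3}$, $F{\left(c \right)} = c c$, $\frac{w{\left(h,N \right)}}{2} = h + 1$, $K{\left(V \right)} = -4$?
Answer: $1344$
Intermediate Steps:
$w{\left(h,N \right)} = 2 + 2 h$ ($w{\left(h,N \right)} = 2 \left(h + 1\right) = 2 \left(1 + h\right) = 2 + 2 h$)
$F{\left(c \right)} = c^{2}$
$H = - \frac{21}{2}$ ($H = \frac{21}{-2} = 21 \left(- \frac{1}{2}\right) = - \frac{21}{2} \approx -10.5$)
$w{\left(-5,0 \right)} H F{\left(K{\left(2 \right)} \right)} = \left(2 + 2 \left(-5\right)\right) \left(- \frac{21}{2}\right) \left(-4\right)^{2} = \left(2 - 10\right) \left(- \frac{21}{2}\right) 16 = \left(-8\right) \left(- \frac{21}{2}\right) 16 = 84 \cdot 16 = 1344$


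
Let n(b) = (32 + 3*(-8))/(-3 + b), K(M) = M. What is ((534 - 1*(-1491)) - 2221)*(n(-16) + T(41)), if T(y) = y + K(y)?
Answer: -303800/19 ≈ -15989.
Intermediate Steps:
n(b) = 8/(-3 + b) (n(b) = (32 - 24)/(-3 + b) = 8/(-3 + b))
T(y) = 2*y (T(y) = y + y = 2*y)
((534 - 1*(-1491)) - 2221)*(n(-16) + T(41)) = ((534 - 1*(-1491)) - 2221)*(8/(-3 - 16) + 2*41) = ((534 + 1491) - 2221)*(8/(-19) + 82) = (2025 - 2221)*(8*(-1/19) + 82) = -196*(-8/19 + 82) = -196*1550/19 = -303800/19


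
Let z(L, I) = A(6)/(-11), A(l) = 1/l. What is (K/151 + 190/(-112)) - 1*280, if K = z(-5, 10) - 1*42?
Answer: -78684469/279048 ≈ -281.97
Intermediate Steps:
z(L, I) = -1/66 (z(L, I) = 1/(6*(-11)) = (⅙)*(-1/11) = -1/66)
K = -2773/66 (K = -1/66 - 1*42 = -1/66 - 42 = -2773/66 ≈ -42.015)
(K/151 + 190/(-112)) - 1*280 = (-2773/66/151 + 190/(-112)) - 1*280 = (-2773/66*1/151 + 190*(-1/112)) - 280 = (-2773/9966 - 95/56) - 280 = -551029/279048 - 280 = -78684469/279048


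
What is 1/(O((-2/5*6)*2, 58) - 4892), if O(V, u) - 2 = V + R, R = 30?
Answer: -5/24324 ≈ -0.00020556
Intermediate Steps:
O(V, u) = 32 + V (O(V, u) = 2 + (V + 30) = 2 + (30 + V) = 32 + V)
1/(O((-2/5*6)*2, 58) - 4892) = 1/((32 + (-2/5*6)*2) - 4892) = 1/((32 + (-2*⅕*6)*2) - 4892) = 1/((32 - ⅖*6*2) - 4892) = 1/((32 - 12/5*2) - 4892) = 1/((32 - 24/5) - 4892) = 1/(136/5 - 4892) = 1/(-24324/5) = -5/24324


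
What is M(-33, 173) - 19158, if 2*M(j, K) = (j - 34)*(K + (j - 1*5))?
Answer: -47361/2 ≈ -23681.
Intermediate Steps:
M(j, K) = (-34 + j)*(-5 + K + j)/2 (M(j, K) = ((j - 34)*(K + (j - 1*5)))/2 = ((-34 + j)*(K + (j - 5)))/2 = ((-34 + j)*(K + (-5 + j)))/2 = ((-34 + j)*(-5 + K + j))/2 = (-34 + j)*(-5 + K + j)/2)
M(-33, 173) - 19158 = (85 + (½)*(-33)² - 17*173 - 39/2*(-33) + (½)*173*(-33)) - 19158 = (85 + (½)*1089 - 2941 + 1287/2 - 5709/2) - 19158 = (85 + 1089/2 - 2941 + 1287/2 - 5709/2) - 19158 = -9045/2 - 19158 = -47361/2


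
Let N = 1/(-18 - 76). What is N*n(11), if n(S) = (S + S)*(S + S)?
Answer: -242/47 ≈ -5.1489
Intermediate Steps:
N = -1/94 (N = 1/(-94) = -1/94 ≈ -0.010638)
n(S) = 4*S² (n(S) = (2*S)*(2*S) = 4*S²)
N*n(11) = -2*11²/47 = -2*121/47 = -1/94*484 = -242/47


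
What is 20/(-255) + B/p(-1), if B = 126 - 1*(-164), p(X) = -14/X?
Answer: 7367/357 ≈ 20.636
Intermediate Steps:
B = 290 (B = 126 + 164 = 290)
20/(-255) + B/p(-1) = 20/(-255) + 290/((-14/(-1))) = 20*(-1/255) + 290/((-14*(-1))) = -4/51 + 290/14 = -4/51 + 290*(1/14) = -4/51 + 145/7 = 7367/357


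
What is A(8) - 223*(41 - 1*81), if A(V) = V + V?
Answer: 8936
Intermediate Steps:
A(V) = 2*V
A(8) - 223*(41 - 1*81) = 2*8 - 223*(41 - 1*81) = 16 - 223*(41 - 81) = 16 - 223*(-40) = 16 + 8920 = 8936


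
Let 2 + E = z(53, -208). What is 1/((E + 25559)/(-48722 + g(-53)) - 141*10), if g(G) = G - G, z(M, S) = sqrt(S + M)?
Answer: -1674175059297/2361465017837542 + 24361*I*sqrt(155)/2361465017837542 ≈ -0.00070896 + 1.2843e-10*I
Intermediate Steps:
z(M, S) = sqrt(M + S)
g(G) = 0
E = -2 + I*sqrt(155) (E = -2 + sqrt(53 - 208) = -2 + sqrt(-155) = -2 + I*sqrt(155) ≈ -2.0 + 12.45*I)
1/((E + 25559)/(-48722 + g(-53)) - 141*10) = 1/(((-2 + I*sqrt(155)) + 25559)/(-48722 + 0) - 141*10) = 1/((25557 + I*sqrt(155))/(-48722) - 1410) = 1/((25557 + I*sqrt(155))*(-1/48722) - 1410) = 1/((-25557/48722 - I*sqrt(155)/48722) - 1410) = 1/(-68723577/48722 - I*sqrt(155)/48722)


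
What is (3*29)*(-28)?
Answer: -2436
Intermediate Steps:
(3*29)*(-28) = 87*(-28) = -2436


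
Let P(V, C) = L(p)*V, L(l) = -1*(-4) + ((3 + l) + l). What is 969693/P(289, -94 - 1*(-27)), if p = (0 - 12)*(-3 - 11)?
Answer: 969693/99127 ≈ 9.7823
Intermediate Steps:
p = 168 (p = -12*(-14) = 168)
L(l) = 7 + 2*l (L(l) = 4 + (3 + 2*l) = 7 + 2*l)
P(V, C) = 343*V (P(V, C) = (7 + 2*168)*V = (7 + 336)*V = 343*V)
969693/P(289, -94 - 1*(-27)) = 969693/((343*289)) = 969693/99127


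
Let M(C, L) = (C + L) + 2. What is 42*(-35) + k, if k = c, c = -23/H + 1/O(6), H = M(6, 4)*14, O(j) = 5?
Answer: -1234747/840 ≈ -1469.9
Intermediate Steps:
M(C, L) = 2 + C + L
H = 168 (H = (2 + 6 + 4)*14 = 12*14 = 168)
c = 53/840 (c = -23/168 + 1/5 = -23*1/168 + 1*(⅕) = -23/168 + ⅕ = 53/840 ≈ 0.063095)
k = 53/840 ≈ 0.063095
42*(-35) + k = 42*(-35) + 53/840 = -1470 + 53/840 = -1234747/840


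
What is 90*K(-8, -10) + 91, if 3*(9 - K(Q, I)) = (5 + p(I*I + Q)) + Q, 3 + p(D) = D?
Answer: -1679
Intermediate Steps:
p(D) = -3 + D
K(Q, I) = 25/3 - 2*Q/3 - I²/3 (K(Q, I) = 9 - ((5 + (-3 + (I*I + Q))) + Q)/3 = 9 - ((5 + (-3 + (I² + Q))) + Q)/3 = 9 - ((5 + (-3 + (Q + I²))) + Q)/3 = 9 - ((5 + (-3 + Q + I²)) + Q)/3 = 9 - ((2 + Q + I²) + Q)/3 = 9 - (2 + I² + 2*Q)/3 = 9 + (-⅔ - 2*Q/3 - I²/3) = 25/3 - 2*Q/3 - I²/3)
90*K(-8, -10) + 91 = 90*(25/3 - ⅔*(-8) - ⅓*(-10)²) + 91 = 90*(25/3 + 16/3 - ⅓*100) + 91 = 90*(25/3 + 16/3 - 100/3) + 91 = 90*(-59/3) + 91 = -1770 + 91 = -1679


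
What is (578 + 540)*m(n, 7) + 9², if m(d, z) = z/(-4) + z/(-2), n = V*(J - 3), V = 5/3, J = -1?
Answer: -11577/2 ≈ -5788.5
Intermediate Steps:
V = 5/3 (V = 5*(⅓) = 5/3 ≈ 1.6667)
n = -20/3 (n = 5*(-1 - 3)/3 = (5/3)*(-4) = -20/3 ≈ -6.6667)
m(d, z) = -3*z/4 (m(d, z) = z*(-¼) + z*(-½) = -z/4 - z/2 = -3*z/4)
(578 + 540)*m(n, 7) + 9² = (578 + 540)*(-¾*7) + 9² = 1118*(-21/4) + 81 = -11739/2 + 81 = -11577/2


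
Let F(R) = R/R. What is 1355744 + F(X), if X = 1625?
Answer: 1355745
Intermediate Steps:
F(R) = 1
1355744 + F(X) = 1355744 + 1 = 1355745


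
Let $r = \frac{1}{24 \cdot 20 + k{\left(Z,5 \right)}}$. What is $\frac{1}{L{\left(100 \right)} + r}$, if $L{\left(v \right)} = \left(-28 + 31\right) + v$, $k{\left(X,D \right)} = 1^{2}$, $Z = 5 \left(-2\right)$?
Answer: $\frac{481}{49544} \approx 0.0097085$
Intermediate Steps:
$Z = -10$
$k{\left(X,D \right)} = 1$
$L{\left(v \right)} = 3 + v$
$r = \frac{1}{481}$ ($r = \frac{1}{24 \cdot 20 + 1} = \frac{1}{480 + 1} = \frac{1}{481} \approx 0.002079$)
$\frac{1}{L{\left(100 \right)} + r} = \frac{1}{\left(3 + 100\right) + \frac{1}{481}} = \frac{1}{103 + \frac{1}{481}} = \frac{1}{\frac{49544}{481}} = \frac{481}{49544}$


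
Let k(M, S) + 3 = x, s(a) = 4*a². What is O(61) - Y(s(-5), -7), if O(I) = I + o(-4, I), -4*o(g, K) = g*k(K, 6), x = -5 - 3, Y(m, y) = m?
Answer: -50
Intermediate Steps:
x = -8
k(M, S) = -11 (k(M, S) = -3 - 8 = -11)
o(g, K) = 11*g/4 (o(g, K) = -g*(-11)/4 = -(-11)*g/4 = 11*g/4)
O(I) = -11 + I (O(I) = I + (11/4)*(-4) = I - 11 = -11 + I)
O(61) - Y(s(-5), -7) = (-11 + 61) - 4*(-5)² = 50 - 4*25 = 50 - 1*100 = 50 - 100 = -50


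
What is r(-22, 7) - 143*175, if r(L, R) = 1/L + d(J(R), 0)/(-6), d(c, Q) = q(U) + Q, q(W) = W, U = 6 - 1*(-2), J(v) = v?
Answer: -1651741/66 ≈ -25026.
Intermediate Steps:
U = 8 (U = 6 + 2 = 8)
d(c, Q) = 8 + Q
r(L, R) = -4/3 + 1/L (r(L, R) = 1/L + (8 + 0)/(-6) = 1/L + 8*(-⅙) = 1/L - 4/3 = -4/3 + 1/L)
r(-22, 7) - 143*175 = (-4/3 + 1/(-22)) - 143*175 = (-4/3 - 1/22) - 25025 = -91/66 - 25025 = -1651741/66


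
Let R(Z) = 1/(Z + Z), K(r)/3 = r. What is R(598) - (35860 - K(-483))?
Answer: -44621563/1196 ≈ -37309.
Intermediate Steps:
K(r) = 3*r
R(Z) = 1/(2*Z)
R(598) - (35860 - K(-483)) = (1/2)/598 - (35860 - 3*(-483)) = (1/2)*(1/598) - (35860 - 1*(-1449)) = 1/1196 - (35860 + 1449) = 1/1196 - 1*37309 = 1/1196 - 37309 = -44621563/1196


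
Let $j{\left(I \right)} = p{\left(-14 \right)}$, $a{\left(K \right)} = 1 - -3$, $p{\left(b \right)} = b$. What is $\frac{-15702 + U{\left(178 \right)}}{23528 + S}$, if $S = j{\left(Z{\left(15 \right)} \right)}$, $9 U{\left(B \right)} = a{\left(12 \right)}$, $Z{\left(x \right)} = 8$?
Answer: $- \frac{70657}{105813} \approx -0.66775$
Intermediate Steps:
$a{\left(K \right)} = 4$ ($a{\left(K \right)} = 1 + 3 = 4$)
$U{\left(B \right)} = \frac{4}{9}$ ($U{\left(B \right)} = \frac{1}{9} \cdot 4 = \frac{4}{9}$)
$j{\left(I \right)} = -14$
$S = -14$
$\frac{-15702 + U{\left(178 \right)}}{23528 + S} = \frac{-15702 + \frac{4}{9}}{23528 - 14} = - \frac{141314}{9 \cdot 23514} = \left(- \frac{141314}{9}\right) \frac{1}{23514} = - \frac{70657}{105813}$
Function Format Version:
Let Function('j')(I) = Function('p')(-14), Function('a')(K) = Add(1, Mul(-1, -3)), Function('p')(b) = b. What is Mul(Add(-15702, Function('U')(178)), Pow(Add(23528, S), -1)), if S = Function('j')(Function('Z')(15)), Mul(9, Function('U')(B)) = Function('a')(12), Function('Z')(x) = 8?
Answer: Rational(-70657, 105813) ≈ -0.66775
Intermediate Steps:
Function('a')(K) = 4 (Function('a')(K) = Add(1, 3) = 4)
Function('U')(B) = Rational(4, 9) (Function('U')(B) = Mul(Rational(1, 9), 4) = Rational(4, 9))
Function('j')(I) = -14
S = -14
Mul(Add(-15702, Function('U')(178)), Pow(Add(23528, S), -1)) = Mul(Add(-15702, Rational(4, 9)), Pow(Add(23528, -14), -1)) = Mul(Rational(-141314, 9), Pow(23514, -1)) = Mul(Rational(-141314, 9), Rational(1, 23514)) = Rational(-70657, 105813)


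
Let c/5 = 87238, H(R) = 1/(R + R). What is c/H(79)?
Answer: 68918020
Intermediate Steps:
H(R) = 1/(2*R)
c = 436190 (c = 5*87238 = 436190)
c/H(79) = 436190/(((½)/79)) = 436190/(((½)*(1/79))) = 436190/(1/158) = 436190*158 = 68918020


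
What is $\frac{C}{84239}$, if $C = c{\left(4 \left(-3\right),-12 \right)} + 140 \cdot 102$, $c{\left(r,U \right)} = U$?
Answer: $\frac{14268}{84239} \approx 0.16938$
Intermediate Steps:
$C = 14268$ ($C = -12 + 140 \cdot 102 = -12 + 14280 = 14268$)
$\frac{C}{84239} = \frac{14268}{84239}$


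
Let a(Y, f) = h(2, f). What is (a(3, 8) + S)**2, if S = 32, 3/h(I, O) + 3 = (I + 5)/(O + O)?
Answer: 1597696/1681 ≈ 950.44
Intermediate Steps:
h(I, O) = 3/(-3 + (5 + I)/(2*O)) (h(I, O) = 3/(-3 + (I + 5)/(O + O)) = 3/(-3 + (5 + I)/((2*O))) = 3/(-3 + (5 + I)*(1/(2*O))) = 3/(-3 + (5 + I)/(2*O)))
a(Y, f) = 6*f/(7 - 6*f) (a(Y, f) = 6*f/(5 + 2 - 6*f) = 6*f/(7 - 6*f))
(a(3, 8) + S)**2 = (6*8/(7 - 6*8) + 32)**2 = (6*8/(7 - 48) + 32)**2 = (6*8/(-41) + 32)**2 = (6*8*(-1/41) + 32)**2 = (-48/41 + 32)**2 = (1264/41)**2 = 1597696/1681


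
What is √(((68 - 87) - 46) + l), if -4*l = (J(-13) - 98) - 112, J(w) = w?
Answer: I*√37/2 ≈ 3.0414*I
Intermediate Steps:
l = 223/4 (l = -((-13 - 98) - 112)/4 = -(-111 - 112)/4 = -¼*(-223) = 223/4 ≈ 55.750)
√(((68 - 87) - 46) + l) = √(((68 - 87) - 46) + 223/4) = √((-19 - 46) + 223/4) = √(-65 + 223/4) = √(-37/4) = I*√37/2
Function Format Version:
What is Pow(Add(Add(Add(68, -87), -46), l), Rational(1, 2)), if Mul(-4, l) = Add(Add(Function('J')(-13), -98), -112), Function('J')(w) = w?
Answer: Mul(Rational(1, 2), I, Pow(37, Rational(1, 2))) ≈ Mul(3.0414, I)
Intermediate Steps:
l = Rational(223, 4) (l = Mul(Rational(-1, 4), Add(Add(-13, -98), -112)) = Mul(Rational(-1, 4), Add(-111, -112)) = Mul(Rational(-1, 4), -223) = Rational(223, 4) ≈ 55.750)
Pow(Add(Add(Add(68, -87), -46), l), Rational(1, 2)) = Pow(Add(Add(Add(68, -87), -46), Rational(223, 4)), Rational(1, 2)) = Pow(Add(Add(-19, -46), Rational(223, 4)), Rational(1, 2)) = Pow(Add(-65, Rational(223, 4)), Rational(1, 2)) = Pow(Rational(-37, 4), Rational(1, 2)) = Mul(Rational(1, 2), I, Pow(37, Rational(1, 2)))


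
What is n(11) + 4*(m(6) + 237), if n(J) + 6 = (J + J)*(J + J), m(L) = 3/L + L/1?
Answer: 1452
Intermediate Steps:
m(L) = L + 3/L (m(L) = 3/L + L*1 = 3/L + L = L + 3/L)
n(J) = -6 + 4*J**2 (n(J) = -6 + (J + J)*(J + J) = -6 + (2*J)*(2*J) = -6 + 4*J**2)
n(11) + 4*(m(6) + 237) = (-6 + 4*11**2) + 4*((6 + 3/6) + 237) = (-6 + 4*121) + 4*((6 + 3*(1/6)) + 237) = (-6 + 484) + 4*((6 + 1/2) + 237) = 478 + 4*(13/2 + 237) = 478 + 4*(487/2) = 478 + 974 = 1452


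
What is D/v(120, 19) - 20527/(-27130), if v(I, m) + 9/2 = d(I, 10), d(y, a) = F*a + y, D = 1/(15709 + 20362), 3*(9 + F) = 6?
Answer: 67379131207/89053166930 ≈ 0.75662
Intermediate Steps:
F = -7 (F = -9 + (⅓)*6 = -9 + 2 = -7)
D = 1/36071 ≈ 2.7723e-5
d(y, a) = y - 7*a (d(y, a) = -7*a + y = y - 7*a)
v(I, m) = -149/2 + I (v(I, m) = -9/2 + (I - 7*10) = -9/2 + (I - 70) = -9/2 + (-70 + I) = -149/2 + I)
D/v(120, 19) - 20527/(-27130) = 1/(36071*(-149/2 + 120)) - 20527/(-27130) = 1/(36071*(91/2)) - 20527*(-1/27130) = (1/36071)*(2/91) + 20527/27130 = 2/3282461 + 20527/27130 = 67379131207/89053166930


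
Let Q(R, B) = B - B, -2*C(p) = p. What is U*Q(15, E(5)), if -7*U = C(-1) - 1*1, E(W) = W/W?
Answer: 0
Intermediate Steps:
E(W) = 1
C(p) = -p/2
Q(R, B) = 0
U = 1/14 (U = -(-1/2*(-1) - 1*1)/7 = -(1/2 - 1)/7 = -1/7*(-1/2) = 1/14 ≈ 0.071429)
U*Q(15, E(5)) = (1/14)*0 = 0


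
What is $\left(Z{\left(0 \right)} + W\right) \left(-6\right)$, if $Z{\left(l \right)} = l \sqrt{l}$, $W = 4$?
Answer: $-24$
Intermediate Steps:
$Z{\left(l \right)} = l^{\frac{3}{2}}$
$\left(Z{\left(0 \right)} + W\right) \left(-6\right) = \left(0^{\frac{3}{2}} + 4\right) \left(-6\right) = \left(0 + 4\right) \left(-6\right) = 4 \left(-6\right) = -24$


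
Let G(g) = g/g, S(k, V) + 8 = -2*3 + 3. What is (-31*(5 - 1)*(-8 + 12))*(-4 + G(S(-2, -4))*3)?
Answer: 496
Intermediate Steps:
S(k, V) = -11 (S(k, V) = -8 + (-2*3 + 3) = -8 + (-6 + 3) = -8 - 3 = -11)
G(g) = 1
(-31*(5 - 1)*(-8 + 12))*(-4 + G(S(-2, -4))*3) = (-31*(5 - 1)*(-8 + 12))*(-4 + 1*3) = (-124*4)*(-4 + 3) = -31*16*(-1) = -496*(-1) = 496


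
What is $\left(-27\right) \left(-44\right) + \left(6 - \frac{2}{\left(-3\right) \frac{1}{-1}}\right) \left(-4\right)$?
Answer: $\frac{3500}{3} \approx 1166.7$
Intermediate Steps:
$\left(-27\right) \left(-44\right) + \left(6 - \frac{2}{\left(-3\right) \frac{1}{-1}}\right) \left(-4\right) = 1188 + \left(6 - \frac{2}{\left(-3\right) \left(-1\right)}\right) \left(-4\right) = 1188 + \left(6 - \frac{2}{3}\right) \left(-4\right) = 1188 + \frac{16}{3} \left(-4\right) = 1188 - \frac{64}{3} = \frac{3500}{3}$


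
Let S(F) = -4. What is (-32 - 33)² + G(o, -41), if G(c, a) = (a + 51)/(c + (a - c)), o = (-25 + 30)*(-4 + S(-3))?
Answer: 173215/41 ≈ 4224.8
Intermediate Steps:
o = -40 (o = (-25 + 30)*(-4 - 4) = 5*(-8) = -40)
G(c, a) = (51 + a)/a
(-32 - 33)² + G(o, -41) = (-32 - 33)² + (51 - 41)/(-41) = (-65)² - 1/41*10 = 4225 - 10/41 = 173215/41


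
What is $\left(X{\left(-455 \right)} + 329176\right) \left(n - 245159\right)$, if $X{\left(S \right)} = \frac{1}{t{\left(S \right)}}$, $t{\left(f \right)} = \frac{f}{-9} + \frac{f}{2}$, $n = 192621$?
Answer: $- \frac{55082181125596}{3185} \approx -1.7294 \cdot 10^{10}$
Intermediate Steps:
$t{\left(f \right)} = \frac{7 f}{18}$ ($t{\left(f \right)} = f \left(- \frac{1}{9}\right) + f \frac{1}{2} = - \frac{f}{9} + \frac{f}{2} = \frac{7 f}{18}$)
$X{\left(S \right)} = \frac{18}{7 S}$ ($X{\left(S \right)} = \frac{1}{\frac{7}{18} S} = \frac{18}{7 S}$)
$\left(X{\left(-455 \right)} + 329176\right) \left(n - 245159\right) = \left(\frac{18}{7 \left(-455\right)} + 329176\right) \left(192621 - 245159\right) = \left(\frac{18}{7} \left(- \frac{1}{455}\right) + 329176\right) \left(-52538\right) = \left(- \frac{18}{3185} + 329176\right) \left(-52538\right) = \frac{1048425542}{3185} \left(-52538\right) = - \frac{55082181125596}{3185}$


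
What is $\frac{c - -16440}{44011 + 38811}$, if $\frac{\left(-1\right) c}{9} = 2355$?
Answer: $- \frac{4755}{82822} \approx -0.057412$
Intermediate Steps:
$c = -21195$ ($c = \left(-9\right) 2355 = -21195$)
$\frac{c - -16440}{44011 + 38811} = \frac{-21195 - -16440}{44011 + 38811} = \frac{-21195 + 16440}{82822} = \left(-4755\right) \frac{1}{82822} = - \frac{4755}{82822}$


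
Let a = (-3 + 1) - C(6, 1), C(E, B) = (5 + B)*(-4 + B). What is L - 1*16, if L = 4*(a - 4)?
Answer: 32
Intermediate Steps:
C(E, B) = (-4 + B)*(5 + B)
a = 16 (a = (-3 + 1) - (-20 + 1 + 1**2) = -2 - (-20 + 1 + 1) = -2 - 1*(-18) = -2 + 18 = 16)
L = 48 (L = 4*(16 - 4) = 4*12 = 48)
L - 1*16 = 48 - 1*16 = 48 - 16 = 32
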